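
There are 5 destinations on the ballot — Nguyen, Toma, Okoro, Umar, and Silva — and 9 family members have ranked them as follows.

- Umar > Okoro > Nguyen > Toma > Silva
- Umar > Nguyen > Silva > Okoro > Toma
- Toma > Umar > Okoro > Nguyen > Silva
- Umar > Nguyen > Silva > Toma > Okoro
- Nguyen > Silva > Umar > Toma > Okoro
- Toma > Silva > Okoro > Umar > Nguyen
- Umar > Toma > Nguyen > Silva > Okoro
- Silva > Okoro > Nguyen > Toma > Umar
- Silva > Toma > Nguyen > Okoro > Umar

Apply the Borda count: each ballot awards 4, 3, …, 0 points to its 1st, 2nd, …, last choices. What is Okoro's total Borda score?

12

Borda scores:
  Nguyen: 2 + 3 + 1 + 3 + 4 + 0 + 2 + 2 + 2 = 19
  Toma: 1 + 0 + 4 + 1 + 1 + 4 + 3 + 1 + 3 = 18
  Okoro: 3 + 1 + 2 + 0 + 0 + 2 + 0 + 3 + 1 = 12
  Umar: 4 + 4 + 3 + 4 + 2 + 1 + 4 + 0 + 0 = 22
  Silva: 0 + 2 + 0 + 2 + 3 + 3 + 1 + 4 + 4 = 19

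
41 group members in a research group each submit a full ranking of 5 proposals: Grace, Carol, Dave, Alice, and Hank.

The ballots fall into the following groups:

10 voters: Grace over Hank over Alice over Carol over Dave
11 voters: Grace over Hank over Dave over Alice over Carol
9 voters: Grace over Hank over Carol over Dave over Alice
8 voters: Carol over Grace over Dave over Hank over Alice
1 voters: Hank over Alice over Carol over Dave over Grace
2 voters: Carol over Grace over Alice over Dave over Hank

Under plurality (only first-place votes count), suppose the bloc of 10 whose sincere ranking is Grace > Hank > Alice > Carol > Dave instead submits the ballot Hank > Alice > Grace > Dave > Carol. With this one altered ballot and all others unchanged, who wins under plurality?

First-place totals with the altered ballot: Grace 20, Carol 10, Dave 0, Alice 0, Hank 11.
The winner is unchanged: still Grace.

Grace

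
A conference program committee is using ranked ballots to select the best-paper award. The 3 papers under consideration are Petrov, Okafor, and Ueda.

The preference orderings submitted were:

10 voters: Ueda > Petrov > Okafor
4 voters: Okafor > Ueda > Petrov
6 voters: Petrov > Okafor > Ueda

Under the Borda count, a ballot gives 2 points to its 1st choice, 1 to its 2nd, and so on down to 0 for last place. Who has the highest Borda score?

Borda scores:
  Petrov: 10·1 + 4·0 + 6·2 = 22
  Okafor: 10·0 + 4·2 + 6·1 = 14
  Ueda: 10·2 + 4·1 + 6·0 = 24
Ueda has the highest total.

Ueda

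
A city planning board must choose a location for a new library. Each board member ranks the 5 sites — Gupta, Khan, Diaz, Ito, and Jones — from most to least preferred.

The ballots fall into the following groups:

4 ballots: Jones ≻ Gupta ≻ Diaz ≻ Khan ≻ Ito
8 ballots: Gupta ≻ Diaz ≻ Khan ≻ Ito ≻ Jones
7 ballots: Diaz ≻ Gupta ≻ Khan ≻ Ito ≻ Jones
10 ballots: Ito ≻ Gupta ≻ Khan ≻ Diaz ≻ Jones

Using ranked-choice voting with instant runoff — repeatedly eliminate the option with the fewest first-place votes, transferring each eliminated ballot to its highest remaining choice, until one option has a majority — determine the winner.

Round 1: Ito 10, Gupta 8, Diaz 7, Jones 4, Khan 0. Khan has the fewest and is eliminated.
Round 2: Ito 10, Gupta 8, Diaz 7, Jones 4. Jones has the fewest and is eliminated.
Round 3: Gupta 12, Ito 10, Diaz 7. Diaz has the fewest and is eliminated.
Round 4: Gupta 19, Ito 10. Gupta has a majority.

Gupta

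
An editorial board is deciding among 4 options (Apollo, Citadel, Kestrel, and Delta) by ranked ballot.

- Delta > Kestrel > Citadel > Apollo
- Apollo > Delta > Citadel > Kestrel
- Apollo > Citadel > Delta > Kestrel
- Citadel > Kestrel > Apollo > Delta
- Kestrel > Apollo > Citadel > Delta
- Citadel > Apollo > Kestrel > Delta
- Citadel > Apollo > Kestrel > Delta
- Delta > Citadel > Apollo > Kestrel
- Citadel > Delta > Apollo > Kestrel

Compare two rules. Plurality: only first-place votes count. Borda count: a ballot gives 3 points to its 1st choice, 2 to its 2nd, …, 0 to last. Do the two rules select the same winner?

Yes

Plurality first-place counts: Apollo 2, Citadel 4, Kestrel 1, Delta 2 → Citadel.
Borda totals: Apollo 15, Citadel 19, Kestrel 9, Delta 11 → Citadel.
The two rules agree on Citadel.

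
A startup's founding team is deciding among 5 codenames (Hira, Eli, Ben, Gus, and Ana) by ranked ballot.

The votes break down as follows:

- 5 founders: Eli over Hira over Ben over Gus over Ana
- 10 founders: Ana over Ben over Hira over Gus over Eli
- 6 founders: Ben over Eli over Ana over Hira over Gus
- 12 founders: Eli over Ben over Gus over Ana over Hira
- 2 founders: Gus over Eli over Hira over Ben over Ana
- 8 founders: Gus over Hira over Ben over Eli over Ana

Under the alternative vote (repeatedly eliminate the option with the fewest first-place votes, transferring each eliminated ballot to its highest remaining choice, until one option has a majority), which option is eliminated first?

Hira

Round 1: Eli 17, Gus 10, Ana 10, Ben 6, Hira 0. Hira has the fewest and is eliminated.
Round 2: Eli 17, Gus 10, Ana 10, Ben 6. Ben has the fewest and is eliminated.
Round 3: Eli 23, Gus 10, Ana 10. Eli has a majority.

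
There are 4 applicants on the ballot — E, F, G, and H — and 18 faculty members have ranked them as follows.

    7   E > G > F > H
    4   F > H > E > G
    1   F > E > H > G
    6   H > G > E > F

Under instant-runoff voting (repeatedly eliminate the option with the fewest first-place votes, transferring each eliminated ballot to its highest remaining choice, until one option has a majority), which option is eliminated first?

G

Round 1: E 7, H 6, F 5, G 0. G has the fewest and is eliminated.
Round 2: E 7, H 6, F 5. F has the fewest and is eliminated.
Round 3: H 10, E 8. H has a majority.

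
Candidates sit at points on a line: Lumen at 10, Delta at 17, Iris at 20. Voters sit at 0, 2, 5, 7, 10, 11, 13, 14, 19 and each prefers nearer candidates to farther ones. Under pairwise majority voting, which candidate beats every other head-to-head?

Lumen

With single-peaked preferences on a line, the Condorcet winner is the candidate closest to the median voter.
The median voter (position 10) is closest to Lumen at 10.
Check: Lumen vs Iris — voters closer to Lumen: 8 of 9.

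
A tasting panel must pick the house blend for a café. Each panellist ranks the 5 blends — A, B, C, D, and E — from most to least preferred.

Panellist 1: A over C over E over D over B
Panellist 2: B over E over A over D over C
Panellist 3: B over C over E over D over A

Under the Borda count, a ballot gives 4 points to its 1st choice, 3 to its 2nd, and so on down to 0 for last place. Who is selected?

B

Borda scores:
  A: 4 + 2 + 0 = 6
  B: 0 + 4 + 4 = 8
  C: 3 + 0 + 3 = 6
  D: 1 + 1 + 1 = 3
  E: 2 + 3 + 2 = 7
B has the highest total.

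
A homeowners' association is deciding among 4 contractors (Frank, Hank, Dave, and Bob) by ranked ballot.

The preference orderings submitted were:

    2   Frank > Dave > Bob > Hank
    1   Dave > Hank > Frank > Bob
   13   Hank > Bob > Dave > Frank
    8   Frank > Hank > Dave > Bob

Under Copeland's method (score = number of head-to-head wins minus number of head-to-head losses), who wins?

Hank

Pairwise results:
  Frank vs Hank: Hank wins 14–10.
  Frank vs Dave: Dave wins 14–10.
  Frank vs Bob: Bob wins 13–11.
  Hank vs Dave: Hank wins 21–3.
  Hank vs Bob: Hank wins 22–2.
  Dave vs Bob: Bob wins 13–11.
Copeland scores (wins − losses):
  Frank: 0 − 3 = -3
  Hank: 3 − 0 = 3
  Dave: 1 − 2 = -1
  Bob: 2 − 1 = 1
Hank has the best Copeland score.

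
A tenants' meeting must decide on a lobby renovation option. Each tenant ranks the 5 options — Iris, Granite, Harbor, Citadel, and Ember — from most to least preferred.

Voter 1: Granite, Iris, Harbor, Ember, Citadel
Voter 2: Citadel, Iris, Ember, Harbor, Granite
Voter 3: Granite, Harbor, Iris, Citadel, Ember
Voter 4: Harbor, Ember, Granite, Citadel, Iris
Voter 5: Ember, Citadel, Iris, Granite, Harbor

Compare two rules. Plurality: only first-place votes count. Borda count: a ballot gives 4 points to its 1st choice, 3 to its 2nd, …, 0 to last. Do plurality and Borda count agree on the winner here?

Plurality first-place counts: Iris 0, Granite 2, Harbor 1, Citadel 1, Ember 1 → Granite.
Borda totals: Iris 10, Granite 11, Harbor 10, Citadel 9, Ember 10 → Granite.
The two rules agree on Granite.

Yes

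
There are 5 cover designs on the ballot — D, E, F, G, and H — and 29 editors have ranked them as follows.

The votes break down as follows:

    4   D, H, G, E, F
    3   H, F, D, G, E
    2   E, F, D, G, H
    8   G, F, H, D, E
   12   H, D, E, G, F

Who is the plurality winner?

First-place vote totals:
  D: 4
  E: 2
  F: 0
  G: 8
  H: 15
H has the most first-place votes.

H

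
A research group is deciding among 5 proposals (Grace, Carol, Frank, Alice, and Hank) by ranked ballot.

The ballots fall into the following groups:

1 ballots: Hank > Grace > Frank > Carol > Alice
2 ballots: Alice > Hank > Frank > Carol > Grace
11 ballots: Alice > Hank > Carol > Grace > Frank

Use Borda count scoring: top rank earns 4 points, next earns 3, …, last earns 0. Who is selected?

Alice

Borda scores:
  Grace: 3 + 2·0 + 11·1 = 14
  Carol: 1 + 2·1 + 11·2 = 25
  Frank: 2 + 2·2 + 11·0 = 6
  Alice: 0 + 2·4 + 11·4 = 52
  Hank: 4 + 2·3 + 11·3 = 43
Alice has the highest total.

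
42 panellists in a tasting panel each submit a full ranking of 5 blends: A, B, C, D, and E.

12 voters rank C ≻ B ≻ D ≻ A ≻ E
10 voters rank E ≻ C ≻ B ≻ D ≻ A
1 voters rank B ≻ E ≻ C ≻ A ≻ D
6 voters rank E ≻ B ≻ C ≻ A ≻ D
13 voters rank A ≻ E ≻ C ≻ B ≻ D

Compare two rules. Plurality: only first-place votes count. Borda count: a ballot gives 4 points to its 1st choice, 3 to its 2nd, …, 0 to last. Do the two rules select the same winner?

Plurality first-place counts: A 13, B 1, C 12, D 0, E 16 → E.
Borda totals: A 71, B 91, C 118, D 34, E 106 → C.
The two rules disagree: plurality picks E, Borda picks C.

No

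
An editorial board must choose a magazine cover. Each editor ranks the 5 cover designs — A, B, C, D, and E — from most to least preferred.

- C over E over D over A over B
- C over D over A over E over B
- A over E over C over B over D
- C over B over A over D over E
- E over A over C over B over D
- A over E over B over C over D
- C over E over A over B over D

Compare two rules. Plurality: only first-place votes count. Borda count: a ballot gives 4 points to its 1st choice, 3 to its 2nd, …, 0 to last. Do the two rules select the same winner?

Yes

Plurality first-place counts: A 2, B 0, C 4, D 0, E 1 → C.
Borda totals: A 18, B 8, C 21, D 6, E 17 → C.
The two rules agree on C.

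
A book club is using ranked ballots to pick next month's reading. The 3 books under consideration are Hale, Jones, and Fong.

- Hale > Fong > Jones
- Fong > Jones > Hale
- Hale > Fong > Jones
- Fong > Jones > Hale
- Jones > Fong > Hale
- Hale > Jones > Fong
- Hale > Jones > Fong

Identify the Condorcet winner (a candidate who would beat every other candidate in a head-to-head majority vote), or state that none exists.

Hale

Head-to-head results (7 voters total):
Hale vs Jones: Hale wins 4–3.
Hale vs Fong: Hale wins 4–3.
Jones vs Fong: Fong wins 4–3.
Hale beats each rival — Jones (4–3), Fong (4–3) — so Hale is the Condorcet winner.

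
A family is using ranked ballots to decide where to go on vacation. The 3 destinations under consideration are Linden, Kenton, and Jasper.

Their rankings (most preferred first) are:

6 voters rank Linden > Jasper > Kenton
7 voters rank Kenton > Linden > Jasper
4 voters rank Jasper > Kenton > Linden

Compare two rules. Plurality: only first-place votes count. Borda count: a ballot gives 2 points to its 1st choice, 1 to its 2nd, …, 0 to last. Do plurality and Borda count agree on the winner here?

Plurality first-place counts: Linden 6, Kenton 7, Jasper 4 → Kenton.
Borda totals: Linden 19, Kenton 18, Jasper 14 → Linden.
The two rules disagree: plurality picks Kenton, Borda picks Linden.

No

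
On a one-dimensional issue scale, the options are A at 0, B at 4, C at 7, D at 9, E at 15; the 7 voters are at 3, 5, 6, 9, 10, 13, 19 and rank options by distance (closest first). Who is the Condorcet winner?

D

With single-peaked preferences on a line, the Condorcet winner is the candidate closest to the median voter.
The median voter (position 9) is closest to D at 9.
Check: D vs E — voters closer to D: 5 of 7.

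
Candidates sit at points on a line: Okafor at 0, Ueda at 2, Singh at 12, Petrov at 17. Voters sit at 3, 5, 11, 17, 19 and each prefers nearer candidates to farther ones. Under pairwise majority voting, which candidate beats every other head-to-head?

Singh

With single-peaked preferences on a line, the Condorcet winner is the candidate closest to the median voter.
The median voter (position 11) is closest to Singh at 12.
Check: Singh vs Petrov — voters closer to Singh: 3 of 5.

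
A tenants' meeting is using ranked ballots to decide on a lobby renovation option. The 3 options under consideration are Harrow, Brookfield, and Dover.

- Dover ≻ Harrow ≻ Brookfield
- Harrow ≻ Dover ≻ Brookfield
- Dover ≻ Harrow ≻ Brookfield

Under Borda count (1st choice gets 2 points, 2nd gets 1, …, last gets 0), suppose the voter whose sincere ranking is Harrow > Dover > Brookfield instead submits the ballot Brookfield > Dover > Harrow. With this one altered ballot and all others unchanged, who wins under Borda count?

Borda totals with the altered ballot: Harrow 2, Brookfield 2, Dover 5.
The winner is unchanged: still Dover.

Dover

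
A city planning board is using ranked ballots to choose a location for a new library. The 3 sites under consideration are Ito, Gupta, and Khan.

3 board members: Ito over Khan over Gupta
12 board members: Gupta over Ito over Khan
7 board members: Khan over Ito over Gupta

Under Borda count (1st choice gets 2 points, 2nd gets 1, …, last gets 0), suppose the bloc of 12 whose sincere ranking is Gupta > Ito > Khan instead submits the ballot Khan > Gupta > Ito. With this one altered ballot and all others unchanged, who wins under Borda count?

Khan

Borda totals with the altered ballot: Ito 13, Gupta 12, Khan 41.
The switch changes the winner from Ito to Khan.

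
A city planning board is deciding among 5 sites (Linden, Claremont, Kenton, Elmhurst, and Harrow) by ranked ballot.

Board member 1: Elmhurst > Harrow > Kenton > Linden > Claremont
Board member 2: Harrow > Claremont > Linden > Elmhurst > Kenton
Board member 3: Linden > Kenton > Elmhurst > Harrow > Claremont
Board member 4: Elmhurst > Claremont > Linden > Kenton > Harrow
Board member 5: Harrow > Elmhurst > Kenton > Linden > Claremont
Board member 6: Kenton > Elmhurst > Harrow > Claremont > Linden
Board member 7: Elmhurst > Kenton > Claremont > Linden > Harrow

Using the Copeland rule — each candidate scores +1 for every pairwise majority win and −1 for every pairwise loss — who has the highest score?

Elmhurst

Pairwise results:
  Linden vs Claremont: Claremont wins 4–3.
  Linden vs Kenton: Kenton wins 4–3.
  Linden vs Elmhurst: Elmhurst wins 5–2.
  Linden vs Harrow: Harrow wins 4–3.
  Claremont vs Kenton: Kenton wins 5–2.
  Claremont vs Elmhurst: Elmhurst wins 6–1.
  Claremont vs Harrow: Harrow wins 5–2.
  Kenton vs Elmhurst: Elmhurst wins 5–2.
  Kenton vs Harrow: Kenton wins 4–3.
  Elmhurst vs Harrow: Elmhurst wins 5–2.
Copeland scores (wins − losses):
  Linden: 0 − 4 = -4
  Claremont: 1 − 3 = -2
  Kenton: 3 − 1 = 2
  Elmhurst: 4 − 0 = 4
  Harrow: 2 − 2 = 0
Elmhurst has the best Copeland score.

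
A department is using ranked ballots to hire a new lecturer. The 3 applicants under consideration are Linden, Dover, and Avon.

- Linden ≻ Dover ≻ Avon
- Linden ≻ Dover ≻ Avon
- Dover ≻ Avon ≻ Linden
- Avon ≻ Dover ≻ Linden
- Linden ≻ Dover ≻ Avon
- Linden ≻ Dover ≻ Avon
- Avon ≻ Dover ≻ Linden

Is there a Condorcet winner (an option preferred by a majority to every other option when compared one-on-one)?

Head-to-head results (7 voters total):
Linden vs Dover: Linden wins 4–3.
Linden vs Avon: Linden wins 4–3.
Dover vs Avon: Dover wins 5–2.
Linden beats each rival — Dover (4–3), Avon (4–3) — so Linden is the Condorcet winner.

Yes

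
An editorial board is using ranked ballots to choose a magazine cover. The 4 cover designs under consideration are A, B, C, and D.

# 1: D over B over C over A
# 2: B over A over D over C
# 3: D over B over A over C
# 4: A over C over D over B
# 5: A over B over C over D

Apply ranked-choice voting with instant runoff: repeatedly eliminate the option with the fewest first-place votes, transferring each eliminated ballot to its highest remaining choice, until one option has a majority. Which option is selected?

A

Round 1: A 2, D 2, B 1, C 0. C has the fewest and is eliminated.
Round 2: A 2, D 2, B 1. B has the fewest and is eliminated.
Round 3: A 3, D 2. A has a majority.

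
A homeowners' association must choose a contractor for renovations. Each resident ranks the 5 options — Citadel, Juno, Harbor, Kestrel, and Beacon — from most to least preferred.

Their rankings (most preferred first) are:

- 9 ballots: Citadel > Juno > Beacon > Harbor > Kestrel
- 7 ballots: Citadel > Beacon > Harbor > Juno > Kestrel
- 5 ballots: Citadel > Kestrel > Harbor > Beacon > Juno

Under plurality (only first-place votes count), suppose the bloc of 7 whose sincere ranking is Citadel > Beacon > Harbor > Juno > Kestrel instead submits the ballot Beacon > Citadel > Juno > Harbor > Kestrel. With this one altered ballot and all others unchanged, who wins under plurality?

First-place totals with the altered ballot: Citadel 14, Juno 0, Harbor 0, Kestrel 0, Beacon 7.
The winner is unchanged: still Citadel.

Citadel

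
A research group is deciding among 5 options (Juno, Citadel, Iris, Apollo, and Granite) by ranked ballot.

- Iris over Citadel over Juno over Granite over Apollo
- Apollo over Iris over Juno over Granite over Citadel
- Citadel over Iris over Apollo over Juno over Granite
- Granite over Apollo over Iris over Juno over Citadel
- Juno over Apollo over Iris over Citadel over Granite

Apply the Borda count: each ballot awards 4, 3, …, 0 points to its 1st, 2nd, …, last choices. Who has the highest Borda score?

Borda scores:
  Juno: 2 + 2 + 1 + 1 + 4 = 10
  Citadel: 3 + 0 + 4 + 0 + 1 = 8
  Iris: 4 + 3 + 3 + 2 + 2 = 14
  Apollo: 0 + 4 + 2 + 3 + 3 = 12
  Granite: 1 + 1 + 0 + 4 + 0 = 6
Iris has the highest total.

Iris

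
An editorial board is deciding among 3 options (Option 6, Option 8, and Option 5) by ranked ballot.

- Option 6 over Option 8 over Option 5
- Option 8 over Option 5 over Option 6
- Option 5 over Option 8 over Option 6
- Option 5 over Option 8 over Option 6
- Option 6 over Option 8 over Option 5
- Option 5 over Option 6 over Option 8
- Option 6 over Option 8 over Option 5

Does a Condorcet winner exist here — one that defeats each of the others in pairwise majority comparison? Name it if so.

Head-to-head results (7 voters total):
Option 6 vs Option 8: Option 6 wins 4–3.
Option 6 vs Option 5: Option 5 wins 4–3.
Option 8 vs Option 5: Option 8 wins 4–3.
No candidate beats all others: Option 6 beats Option 8 beats Option 5 beats Option 6, a majority cycle.

No Condorcet winner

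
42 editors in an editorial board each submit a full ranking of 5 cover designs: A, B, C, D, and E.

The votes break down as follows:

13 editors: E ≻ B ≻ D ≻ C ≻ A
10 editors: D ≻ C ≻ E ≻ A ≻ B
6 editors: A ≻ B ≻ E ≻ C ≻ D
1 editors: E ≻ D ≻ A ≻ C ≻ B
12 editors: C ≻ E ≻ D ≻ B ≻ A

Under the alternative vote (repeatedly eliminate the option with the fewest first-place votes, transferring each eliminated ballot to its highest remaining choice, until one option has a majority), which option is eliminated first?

Round 1: E 14, C 12, D 10, A 6, B 0. B has the fewest and is eliminated.
Round 2: E 14, C 12, D 10, A 6. A has the fewest and is eliminated.
Round 3: E 20, C 12, D 10. D has the fewest and is eliminated.
Round 4: C 22, E 20. C has a majority.

B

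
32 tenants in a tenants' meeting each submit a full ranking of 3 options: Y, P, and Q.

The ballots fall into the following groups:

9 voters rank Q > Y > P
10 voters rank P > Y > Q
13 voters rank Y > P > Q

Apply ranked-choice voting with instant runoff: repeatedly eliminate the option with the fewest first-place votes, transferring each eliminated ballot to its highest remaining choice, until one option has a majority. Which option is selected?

Round 1: Y 13, P 10, Q 9. Q has the fewest and is eliminated.
Round 2: Y 22, P 10. Y has a majority.

Y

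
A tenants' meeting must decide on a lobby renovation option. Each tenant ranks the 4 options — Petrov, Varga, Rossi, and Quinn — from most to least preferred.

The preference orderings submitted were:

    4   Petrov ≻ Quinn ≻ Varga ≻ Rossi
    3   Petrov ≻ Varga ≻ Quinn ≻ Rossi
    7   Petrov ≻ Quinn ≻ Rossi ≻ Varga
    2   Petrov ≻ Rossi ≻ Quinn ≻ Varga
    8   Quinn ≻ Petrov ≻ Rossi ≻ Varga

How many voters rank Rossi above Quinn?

Ballots ranking Rossi above Quinn: 2.
Ballots ranking Quinn above Rossi: 4+3+7+8 = 22.
So 2 of 24 voters prefer Rossi to Quinn.

2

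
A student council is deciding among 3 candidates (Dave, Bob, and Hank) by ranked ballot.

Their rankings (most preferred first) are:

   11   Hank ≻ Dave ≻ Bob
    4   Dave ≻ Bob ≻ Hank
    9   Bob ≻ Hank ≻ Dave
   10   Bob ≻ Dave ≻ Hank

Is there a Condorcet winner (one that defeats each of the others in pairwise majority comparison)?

Yes

Head-to-head results (34 voters total):
Dave vs Bob: Bob wins 19–15.
Dave vs Hank: Hank wins 20–14.
Bob vs Hank: Bob wins 23–11.
Bob beats each rival — Dave (19–15), Hank (23–11) — so Bob is the Condorcet winner.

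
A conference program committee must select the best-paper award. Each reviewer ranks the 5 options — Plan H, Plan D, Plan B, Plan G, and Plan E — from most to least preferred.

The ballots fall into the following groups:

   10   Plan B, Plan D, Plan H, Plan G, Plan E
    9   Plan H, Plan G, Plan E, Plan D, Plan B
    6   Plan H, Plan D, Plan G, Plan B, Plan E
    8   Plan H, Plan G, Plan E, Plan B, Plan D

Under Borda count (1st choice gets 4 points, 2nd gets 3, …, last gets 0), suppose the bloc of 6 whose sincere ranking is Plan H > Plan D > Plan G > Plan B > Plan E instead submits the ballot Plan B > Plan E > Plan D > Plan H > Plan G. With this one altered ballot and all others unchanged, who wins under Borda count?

Plan H

Borda totals with the altered ballot: Plan H 94, Plan D 51, Plan B 72, Plan G 61, Plan E 52.
The winner is unchanged: still Plan H.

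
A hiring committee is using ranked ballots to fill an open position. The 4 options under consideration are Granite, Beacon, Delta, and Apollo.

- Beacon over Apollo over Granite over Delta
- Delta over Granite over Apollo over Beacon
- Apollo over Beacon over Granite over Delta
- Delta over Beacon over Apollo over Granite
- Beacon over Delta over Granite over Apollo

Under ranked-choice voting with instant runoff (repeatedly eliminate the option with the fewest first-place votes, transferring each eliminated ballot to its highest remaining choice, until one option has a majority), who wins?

Round 1: Beacon 2, Delta 2, Apollo 1, Granite 0. Granite has the fewest and is eliminated.
Round 2: Beacon 2, Delta 2, Apollo 1. Apollo has the fewest and is eliminated.
Round 3: Beacon 3, Delta 2. Beacon has a majority.

Beacon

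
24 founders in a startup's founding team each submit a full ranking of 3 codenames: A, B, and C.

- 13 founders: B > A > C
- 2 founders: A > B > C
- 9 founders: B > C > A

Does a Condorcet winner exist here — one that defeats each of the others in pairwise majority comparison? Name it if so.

Head-to-head results (24 voters total):
A vs B: B wins 22–2.
A vs C: A wins 15–9.
B vs C: B wins 24–0.
B beats each rival — A (22–2), C (24–0) — so B is the Condorcet winner.

B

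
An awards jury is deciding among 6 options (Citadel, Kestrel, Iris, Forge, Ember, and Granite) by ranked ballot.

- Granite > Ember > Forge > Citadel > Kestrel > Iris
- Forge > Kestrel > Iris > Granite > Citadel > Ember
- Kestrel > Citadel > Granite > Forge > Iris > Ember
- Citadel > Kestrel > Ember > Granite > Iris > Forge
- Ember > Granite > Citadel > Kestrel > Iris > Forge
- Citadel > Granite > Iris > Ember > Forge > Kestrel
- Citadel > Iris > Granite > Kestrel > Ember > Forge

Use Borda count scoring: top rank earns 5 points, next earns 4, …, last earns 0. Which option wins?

Borda scores:
  Citadel: 2 + 1 + 4 + 5 + 3 + 5 + 5 = 25
  Kestrel: 1 + 4 + 5 + 4 + 2 + 0 + 2 = 18
  Iris: 0 + 3 + 1 + 1 + 1 + 3 + 4 = 13
  Forge: 3 + 5 + 2 + 0 + 0 + 1 + 0 = 11
  Ember: 4 + 0 + 0 + 3 + 5 + 2 + 1 = 15
  Granite: 5 + 2 + 3 + 2 + 4 + 4 + 3 = 23
Citadel has the highest total.

Citadel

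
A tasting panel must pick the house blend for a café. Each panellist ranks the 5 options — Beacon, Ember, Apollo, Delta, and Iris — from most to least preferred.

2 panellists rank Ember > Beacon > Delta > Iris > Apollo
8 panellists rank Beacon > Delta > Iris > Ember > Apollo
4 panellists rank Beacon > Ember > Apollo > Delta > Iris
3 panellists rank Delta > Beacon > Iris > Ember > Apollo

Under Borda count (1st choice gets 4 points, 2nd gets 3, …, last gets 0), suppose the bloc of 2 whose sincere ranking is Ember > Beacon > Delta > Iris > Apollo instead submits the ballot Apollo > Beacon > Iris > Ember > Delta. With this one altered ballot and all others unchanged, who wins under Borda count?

Beacon

Borda totals with the altered ballot: Beacon 63, Ember 25, Apollo 16, Delta 40, Iris 26.
The winner is unchanged: still Beacon.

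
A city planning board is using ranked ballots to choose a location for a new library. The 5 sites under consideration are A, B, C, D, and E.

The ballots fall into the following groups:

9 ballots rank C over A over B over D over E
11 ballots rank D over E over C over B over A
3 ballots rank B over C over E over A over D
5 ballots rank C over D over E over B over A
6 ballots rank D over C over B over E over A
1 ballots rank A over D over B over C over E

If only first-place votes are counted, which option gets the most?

First-place vote totals:
  A: 1
  B: 3
  C: 14
  D: 17
  E: 0
D has the most first-place votes.

D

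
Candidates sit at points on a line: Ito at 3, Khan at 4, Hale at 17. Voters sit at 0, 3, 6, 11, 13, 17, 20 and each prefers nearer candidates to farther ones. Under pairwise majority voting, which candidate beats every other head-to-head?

With single-peaked preferences on a line, the Condorcet winner is the candidate closest to the median voter.
The median voter (position 11) is closest to Hale at 17.
Check: Hale vs Khan — voters closer to Hale: 4 of 7.

Hale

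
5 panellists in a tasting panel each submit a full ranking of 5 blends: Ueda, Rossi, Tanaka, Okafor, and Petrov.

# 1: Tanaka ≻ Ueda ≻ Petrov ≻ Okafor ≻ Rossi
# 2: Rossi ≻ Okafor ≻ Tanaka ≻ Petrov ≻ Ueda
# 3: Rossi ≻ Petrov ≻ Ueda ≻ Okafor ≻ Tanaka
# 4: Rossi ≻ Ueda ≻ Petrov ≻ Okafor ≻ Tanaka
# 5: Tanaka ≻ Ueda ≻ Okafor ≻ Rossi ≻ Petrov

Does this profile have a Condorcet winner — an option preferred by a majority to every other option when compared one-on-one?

Yes

Head-to-head results (5 voters total):
Ueda vs Rossi: Rossi wins 3–2.
Ueda vs Tanaka: Tanaka wins 3–2.
Ueda vs Okafor: Ueda wins 4–1.
Ueda vs Petrov: Ueda wins 3–2.
Rossi vs Tanaka: Rossi wins 3–2.
Rossi vs Okafor: Rossi wins 3–2.
Rossi vs Petrov: Rossi wins 4–1.
Tanaka vs Okafor: Okafor wins 3–2.
Tanaka vs Petrov: Tanaka wins 3–2.
Okafor vs Petrov: Petrov wins 3–2.
Rossi beats each rival — Ueda (3–2), Tanaka (3–2), Okafor (3–2), Petrov (4–1) — so Rossi is the Condorcet winner.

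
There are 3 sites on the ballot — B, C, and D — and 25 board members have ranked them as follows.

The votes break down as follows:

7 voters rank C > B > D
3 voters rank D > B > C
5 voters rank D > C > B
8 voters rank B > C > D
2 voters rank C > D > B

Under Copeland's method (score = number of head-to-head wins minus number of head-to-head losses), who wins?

C

Pairwise results:
  B vs C: C wins 14–11.
  B vs D: B wins 15–10.
  C vs D: C wins 17–8.
Copeland scores (wins − losses):
  B: 1 − 1 = 0
  C: 2 − 0 = 2
  D: 0 − 2 = -2
C has the best Copeland score.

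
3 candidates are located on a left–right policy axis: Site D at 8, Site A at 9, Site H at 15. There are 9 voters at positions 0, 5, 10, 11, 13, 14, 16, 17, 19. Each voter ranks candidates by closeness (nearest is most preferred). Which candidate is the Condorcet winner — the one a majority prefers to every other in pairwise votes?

With single-peaked preferences on a line, the Condorcet winner is the candidate closest to the median voter.
The median voter (position 13) is closest to Site H at 15.
Check: Site H vs Site A — voters closer to Site H: 5 of 9.

Site H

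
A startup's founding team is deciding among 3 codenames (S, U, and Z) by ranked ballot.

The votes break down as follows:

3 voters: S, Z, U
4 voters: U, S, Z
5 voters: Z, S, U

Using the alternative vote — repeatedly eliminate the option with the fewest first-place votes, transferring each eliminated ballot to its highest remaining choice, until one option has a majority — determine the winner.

Z

Round 1: Z 5, U 4, S 3. S has the fewest and is eliminated.
Round 2: Z 8, U 4. Z has a majority.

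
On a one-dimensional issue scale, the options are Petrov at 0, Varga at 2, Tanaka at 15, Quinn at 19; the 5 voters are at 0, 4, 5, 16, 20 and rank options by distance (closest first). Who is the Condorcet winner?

Varga

With single-peaked preferences on a line, the Condorcet winner is the candidate closest to the median voter.
The median voter (position 5) is closest to Varga at 2.
Check: Varga vs Quinn — voters closer to Varga: 3 of 5.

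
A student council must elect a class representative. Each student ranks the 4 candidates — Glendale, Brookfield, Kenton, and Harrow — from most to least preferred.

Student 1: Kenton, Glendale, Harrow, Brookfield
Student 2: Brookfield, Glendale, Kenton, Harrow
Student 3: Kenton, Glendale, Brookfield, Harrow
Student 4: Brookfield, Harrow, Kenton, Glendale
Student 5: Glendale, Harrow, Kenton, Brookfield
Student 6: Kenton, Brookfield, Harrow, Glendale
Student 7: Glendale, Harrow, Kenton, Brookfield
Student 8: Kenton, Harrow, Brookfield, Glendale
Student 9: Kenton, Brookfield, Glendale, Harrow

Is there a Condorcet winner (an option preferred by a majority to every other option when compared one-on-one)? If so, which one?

Kenton

Head-to-head results (9 voters total):
Glendale vs Brookfield: Brookfield wins 5–4.
Glendale vs Kenton: Kenton wins 6–3.
Glendale vs Harrow: Glendale wins 6–3.
Brookfield vs Kenton: Kenton wins 7–2.
Brookfield vs Harrow: Brookfield wins 5–4.
Kenton vs Harrow: Kenton wins 6–3.
Kenton beats each rival — Glendale (6–3), Brookfield (7–2), Harrow (6–3) — so Kenton is the Condorcet winner.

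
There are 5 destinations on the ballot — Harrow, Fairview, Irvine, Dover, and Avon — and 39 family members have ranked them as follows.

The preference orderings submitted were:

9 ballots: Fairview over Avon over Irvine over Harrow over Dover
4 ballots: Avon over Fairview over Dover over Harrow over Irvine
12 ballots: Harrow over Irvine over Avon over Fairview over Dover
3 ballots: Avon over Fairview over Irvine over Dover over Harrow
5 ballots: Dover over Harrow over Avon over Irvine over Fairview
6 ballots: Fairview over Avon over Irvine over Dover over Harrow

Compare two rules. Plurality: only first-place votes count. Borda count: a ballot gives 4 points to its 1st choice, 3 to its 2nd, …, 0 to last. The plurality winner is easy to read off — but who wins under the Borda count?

Avon

Plurality first-place counts: Harrow 12, Fairview 15, Irvine 0, Dover 5, Avon 7 → Fairview.
Borda totals: Harrow 76, Fairview 93, Irvine 77, Dover 37, Avon 107 → Avon.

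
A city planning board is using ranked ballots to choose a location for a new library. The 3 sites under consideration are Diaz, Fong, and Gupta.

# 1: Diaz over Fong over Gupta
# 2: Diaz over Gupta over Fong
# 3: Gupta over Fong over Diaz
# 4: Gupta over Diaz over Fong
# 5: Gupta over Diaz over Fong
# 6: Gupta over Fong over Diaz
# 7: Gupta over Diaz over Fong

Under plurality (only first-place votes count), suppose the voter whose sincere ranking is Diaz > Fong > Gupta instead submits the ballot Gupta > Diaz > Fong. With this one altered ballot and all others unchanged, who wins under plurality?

First-place totals with the altered ballot: Diaz 1, Fong 0, Gupta 6.
The winner is unchanged: still Gupta.

Gupta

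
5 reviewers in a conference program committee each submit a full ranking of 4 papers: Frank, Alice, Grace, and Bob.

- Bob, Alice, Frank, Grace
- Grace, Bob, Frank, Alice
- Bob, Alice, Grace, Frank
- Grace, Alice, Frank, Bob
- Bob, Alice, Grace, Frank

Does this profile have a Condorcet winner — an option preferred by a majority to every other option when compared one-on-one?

Yes

Head-to-head results (5 voters total):
Frank vs Alice: Alice wins 4–1.
Frank vs Grace: Grace wins 4–1.
Frank vs Bob: Bob wins 4–1.
Alice vs Grace: Alice wins 3–2.
Alice vs Bob: Bob wins 4–1.
Grace vs Bob: Bob wins 3–2.
Bob beats each rival — Frank (4–1), Alice (4–1), Grace (3–2) — so Bob is the Condorcet winner.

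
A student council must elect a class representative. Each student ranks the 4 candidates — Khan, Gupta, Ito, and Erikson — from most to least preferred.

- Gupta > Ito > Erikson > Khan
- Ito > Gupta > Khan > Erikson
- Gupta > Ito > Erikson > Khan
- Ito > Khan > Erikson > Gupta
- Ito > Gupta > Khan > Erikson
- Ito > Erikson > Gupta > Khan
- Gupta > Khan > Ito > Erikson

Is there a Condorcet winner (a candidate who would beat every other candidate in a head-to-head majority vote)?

Yes

Head-to-head results (7 voters total):
Khan vs Gupta: Gupta wins 6–1.
Khan vs Ito: Ito wins 6–1.
Khan vs Erikson: Khan wins 4–3.
Gupta vs Ito: Ito wins 4–3.
Gupta vs Erikson: Gupta wins 5–2.
Ito vs Erikson: Ito wins 7–0.
Ito beats each rival — Khan (6–1), Gupta (4–3), Erikson (7–0) — so Ito is the Condorcet winner.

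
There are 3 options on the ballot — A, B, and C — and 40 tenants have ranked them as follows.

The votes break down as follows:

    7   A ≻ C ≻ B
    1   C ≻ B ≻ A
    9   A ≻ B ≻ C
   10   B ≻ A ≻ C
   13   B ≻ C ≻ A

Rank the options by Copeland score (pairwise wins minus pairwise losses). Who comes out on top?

Pairwise results:
  A vs B: B wins 24–16.
  A vs C: A wins 26–14.
  B vs C: B wins 32–8.
Copeland scores (wins − losses):
  A: 1 − 1 = 0
  B: 2 − 0 = 2
  C: 0 − 2 = -2
B has the best Copeland score.

B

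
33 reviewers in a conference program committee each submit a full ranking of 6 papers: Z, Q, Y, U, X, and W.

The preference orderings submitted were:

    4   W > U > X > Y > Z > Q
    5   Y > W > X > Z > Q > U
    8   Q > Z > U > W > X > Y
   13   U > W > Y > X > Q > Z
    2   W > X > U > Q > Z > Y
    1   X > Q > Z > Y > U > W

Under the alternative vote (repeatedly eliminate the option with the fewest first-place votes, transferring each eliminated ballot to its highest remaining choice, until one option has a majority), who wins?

U

Round 1: U 13, Q 8, W 6, Y 5, X 1, Z 0. Z has the fewest and is eliminated.
Round 2: U 13, Q 8, W 6, Y 5, X 1. X has the fewest and is eliminated.
Round 3: U 13, Q 9, W 6, Y 5. Y has the fewest and is eliminated.
Round 4: U 13, W 11, Q 9. Q has the fewest and is eliminated.
Round 5: U 22, W 11. U has a majority.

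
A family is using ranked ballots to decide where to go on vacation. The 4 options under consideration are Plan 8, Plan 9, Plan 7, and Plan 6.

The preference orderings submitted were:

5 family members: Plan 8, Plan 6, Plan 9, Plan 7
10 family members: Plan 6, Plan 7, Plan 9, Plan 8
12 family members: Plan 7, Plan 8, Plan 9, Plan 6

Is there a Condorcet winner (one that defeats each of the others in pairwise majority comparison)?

No

Head-to-head results (27 voters total):
Plan 8 vs Plan 9: Plan 8 wins 17–10.
Plan 8 vs Plan 7: Plan 7 wins 22–5.
Plan 8 vs Plan 6: Plan 8 wins 17–10.
Plan 9 vs Plan 7: Plan 7 wins 22–5.
Plan 9 vs Plan 6: Plan 6 wins 15–12.
Plan 7 vs Plan 6: Plan 6 wins 15–12.
No candidate beats all others: Plan 8 beats Plan 6 beats Plan 7 beats Plan 8, a majority cycle.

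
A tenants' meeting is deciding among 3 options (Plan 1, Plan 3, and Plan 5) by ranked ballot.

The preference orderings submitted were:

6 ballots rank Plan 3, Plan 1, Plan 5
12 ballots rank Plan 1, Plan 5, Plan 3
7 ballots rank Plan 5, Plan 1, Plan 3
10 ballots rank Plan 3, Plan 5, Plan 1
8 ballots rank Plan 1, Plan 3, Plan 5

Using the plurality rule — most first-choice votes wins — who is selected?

First-place vote totals:
  Plan 1: 20
  Plan 3: 16
  Plan 5: 7
Plan 1 has the most first-place votes.

Plan 1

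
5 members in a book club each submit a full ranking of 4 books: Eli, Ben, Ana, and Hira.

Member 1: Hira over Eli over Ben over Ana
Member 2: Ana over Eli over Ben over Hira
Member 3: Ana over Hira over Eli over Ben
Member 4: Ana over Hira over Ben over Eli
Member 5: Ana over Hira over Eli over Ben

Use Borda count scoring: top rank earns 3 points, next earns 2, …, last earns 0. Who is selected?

Ana

Borda scores:
  Eli: 2 + 2 + 1 + 0 + 1 = 6
  Ben: 1 + 1 + 0 + 1 + 0 = 3
  Ana: 0 + 3 + 3 + 3 + 3 = 12
  Hira: 3 + 0 + 2 + 2 + 2 = 9
Ana has the highest total.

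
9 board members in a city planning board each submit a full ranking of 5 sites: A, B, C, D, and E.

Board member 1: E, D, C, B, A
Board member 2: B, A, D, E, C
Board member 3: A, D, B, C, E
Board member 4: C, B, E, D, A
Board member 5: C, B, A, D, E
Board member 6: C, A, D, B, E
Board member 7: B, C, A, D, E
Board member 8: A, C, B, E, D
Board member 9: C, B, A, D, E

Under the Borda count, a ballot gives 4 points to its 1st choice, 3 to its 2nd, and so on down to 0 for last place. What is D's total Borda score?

14

Borda scores:
  A: 0 + 3 + 4 + 0 + 2 + 3 + 2 + 4 + 2 = 20
  B: 1 + 4 + 2 + 3 + 3 + 1 + 4 + 2 + 3 = 23
  C: 2 + 0 + 1 + 4 + 4 + 4 + 3 + 3 + 4 = 25
  D: 3 + 2 + 3 + 1 + 1 + 2 + 1 + 0 + 1 = 14
  E: 4 + 1 + 0 + 2 + 0 + 0 + 0 + 1 + 0 = 8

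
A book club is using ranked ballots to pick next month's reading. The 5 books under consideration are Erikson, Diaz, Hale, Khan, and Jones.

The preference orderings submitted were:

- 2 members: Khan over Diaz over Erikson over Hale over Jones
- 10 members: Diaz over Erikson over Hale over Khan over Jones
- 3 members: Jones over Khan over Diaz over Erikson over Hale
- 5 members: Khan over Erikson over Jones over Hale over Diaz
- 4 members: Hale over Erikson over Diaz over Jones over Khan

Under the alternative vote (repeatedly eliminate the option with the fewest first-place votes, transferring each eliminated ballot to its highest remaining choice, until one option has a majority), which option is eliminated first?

Round 1: Diaz 10, Khan 7, Hale 4, Jones 3, Erikson 0. Erikson has the fewest and is eliminated.
Round 2: Diaz 10, Khan 7, Hale 4, Jones 3. Jones has the fewest and is eliminated.
Round 3: Diaz 10, Khan 10, Hale 4. Hale has the fewest and is eliminated.
Round 4: Diaz 14, Khan 10. Diaz has a majority.

Erikson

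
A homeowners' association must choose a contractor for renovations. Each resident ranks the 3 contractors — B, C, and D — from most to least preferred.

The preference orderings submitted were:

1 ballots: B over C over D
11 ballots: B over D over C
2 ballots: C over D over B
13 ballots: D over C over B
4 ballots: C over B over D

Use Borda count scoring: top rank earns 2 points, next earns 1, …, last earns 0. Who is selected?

D

Borda scores:
  B: 2 + 11·2 + 2·0 + 13·0 + 4·1 = 28
  C: 1 + 11·0 + 2·2 + 13·1 + 4·2 = 26
  D: 0 + 11·1 + 2·1 + 13·2 + 4·0 = 39
D has the highest total.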